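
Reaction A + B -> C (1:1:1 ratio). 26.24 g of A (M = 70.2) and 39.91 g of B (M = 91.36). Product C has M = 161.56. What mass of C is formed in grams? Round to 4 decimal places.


Find moles of each reactant; the smaller value is the limiting reagent in a 1:1:1 reaction, so moles_C equals moles of the limiter.
n_A = mass_A / M_A = 26.24 / 70.2 = 0.373789 mol
n_B = mass_B / M_B = 39.91 / 91.36 = 0.436843 mol
Limiting reagent: A (smaller), n_limiting = 0.373789 mol
mass_C = n_limiting * M_C = 0.373789 * 161.56
mass_C = 60.38935084 g, rounded to 4 dp:

60.3894 g


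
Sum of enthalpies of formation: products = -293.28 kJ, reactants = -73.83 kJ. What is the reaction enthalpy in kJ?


dH_rxn = sum(dH_f products) - sum(dH_f reactants)
dH_rxn = -293.28 - (-73.83)
dH_rxn = -219.45 kJ:

-219.45 kJ


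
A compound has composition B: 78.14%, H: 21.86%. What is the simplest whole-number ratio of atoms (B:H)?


Assume 100 g of compound, divide each mass% by atomic mass to get moles, then normalize by the smallest to get a raw atom ratio.
Moles per 100 g: B: 78.14/10.81 = 7.2285, H: 21.86/1.008 = 21.6865
Raw ratio (divide by min = 7.2285): B: 1.0, H: 3.0
Multiply by 1 to clear fractions: B: 1.0 ~= 1, H: 3.0 ~= 3
Reduce by GCD to get the simplest whole-number ratio:

1:3


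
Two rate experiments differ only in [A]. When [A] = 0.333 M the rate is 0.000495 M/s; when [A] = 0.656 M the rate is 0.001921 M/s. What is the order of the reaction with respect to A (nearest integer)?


Rate is proportional to [A]^n, so rate2/rate1 = ([A]2/[A]1)^n. Take logs to solve for n.
rate2/rate1 = 0.001921 / 0.000495 = 3.8808
[A]2/[A]1 = 0.656 / 0.333 = 1.97
n = ln(3.8808) / ln(1.97) = 2.0
Nearest integer order:

2


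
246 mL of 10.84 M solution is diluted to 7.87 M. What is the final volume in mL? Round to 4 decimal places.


Dilution: M1*V1 = M2*V2, solve for V2.
V2 = M1*V1 / M2
V2 = 10.84 * 246 / 7.87
V2 = 2666.64 / 7.87
V2 = 338.8360864 mL, rounded to 4 dp:

338.8361 mL


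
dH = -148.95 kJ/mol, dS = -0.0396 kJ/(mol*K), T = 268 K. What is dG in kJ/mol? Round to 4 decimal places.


Gibbs: dG = dH - T*dS (consistent units, dS already in kJ/(mol*K)).
T*dS = 268 * -0.0396 = -10.6128
dG = -148.95 - (-10.6128)
dG = -138.3372 kJ/mol, rounded to 4 dp:

-138.3372 kJ/mol


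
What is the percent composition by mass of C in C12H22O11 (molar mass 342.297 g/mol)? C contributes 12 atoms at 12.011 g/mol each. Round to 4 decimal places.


pct = 100 * (n_elem * M_elem) / M_total
mass_contribution = 12 * 12.011 = 144.132 g/mol
pct = 100 * 144.132 / 342.297
pct = 42.10729279 %, rounded to 4 dp:

42.1073 %


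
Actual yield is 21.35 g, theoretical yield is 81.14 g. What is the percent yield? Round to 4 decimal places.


% yield = 100 * actual / theoretical
% yield = 100 * 21.35 / 81.14
% yield = 26.31254622 %, rounded to 4 dp:

26.3125 %


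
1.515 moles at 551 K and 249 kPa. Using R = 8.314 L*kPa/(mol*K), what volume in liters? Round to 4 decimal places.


PV = nRT, solve for V = nRT / P.
nRT = 1.515 * 8.314 * 551 = 6940.2362
V = 6940.2362 / 249
V = 27.87243454 L, rounded to 4 dp:

27.8724 L


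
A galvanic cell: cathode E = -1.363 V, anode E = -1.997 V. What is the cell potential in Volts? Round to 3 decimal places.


Standard cell potential: E_cell = E_cathode - E_anode.
E_cell = -1.363 - (-1.997)
E_cell = 0.634 V, rounded to 3 dp:

0.634 V


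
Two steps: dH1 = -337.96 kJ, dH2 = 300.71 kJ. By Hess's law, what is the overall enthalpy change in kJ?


Hess's law: enthalpy is a state function, so add the step enthalpies.
dH_total = dH1 + dH2 = -337.96 + (300.71)
dH_total = -37.25 kJ:

-37.25 kJ


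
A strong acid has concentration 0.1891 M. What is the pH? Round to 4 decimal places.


A strong acid dissociates completely, so [H+] equals the given concentration.
pH = -log10([H+]) = -log10(0.1891)
pH = 0.72330847, rounded to 4 dp:

0.7233


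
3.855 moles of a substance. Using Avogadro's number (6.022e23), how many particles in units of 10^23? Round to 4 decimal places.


N = n * NA, then divide by 1e23 for the requested units.
N / 1e23 = n * 6.022
N / 1e23 = 3.855 * 6.022
N / 1e23 = 23.21481, rounded to 4 dp:

23.2148


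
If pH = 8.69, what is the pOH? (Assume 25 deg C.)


At 25 deg C, pH + pOH = 14.
pOH = 14 - pH = 14 - 8.69
pOH = 5.31:

5.31


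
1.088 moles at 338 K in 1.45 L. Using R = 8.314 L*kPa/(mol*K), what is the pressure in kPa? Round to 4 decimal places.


PV = nRT, solve for P = nRT / V.
nRT = 1.088 * 8.314 * 338 = 3057.4236
P = 3057.4236 / 1.45
P = 2108.568 kPa, rounded to 4 dp:

2108.5680 kPa


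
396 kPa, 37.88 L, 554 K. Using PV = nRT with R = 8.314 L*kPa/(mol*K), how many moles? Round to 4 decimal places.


PV = nRT, solve for n = PV / (RT).
PV = 396 * 37.88 = 15000.48
RT = 8.314 * 554 = 4605.956
n = 15000.48 / 4605.956
n = 3.25675712 mol, rounded to 4 dp:

3.2568 mol


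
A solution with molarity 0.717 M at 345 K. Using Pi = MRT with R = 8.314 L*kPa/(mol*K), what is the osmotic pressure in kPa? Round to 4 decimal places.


Osmotic pressure (van't Hoff): Pi = M*R*T.
RT = 8.314 * 345 = 2868.33
Pi = 0.717 * 2868.33
Pi = 2056.59261 kPa, rounded to 4 dp:

2056.5926 kPa


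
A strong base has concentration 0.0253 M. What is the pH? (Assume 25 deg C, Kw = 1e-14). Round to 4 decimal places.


A strong base dissociates completely, so [OH-] equals the given concentration.
pOH = -log10([OH-]) = -log10(0.0253) = 1.596879
pH = 14 - pOH = 14 - 1.596879
pH = 12.403121, rounded to 4 dp:

12.4031


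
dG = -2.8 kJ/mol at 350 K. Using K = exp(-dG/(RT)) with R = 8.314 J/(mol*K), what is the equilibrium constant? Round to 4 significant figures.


dG is in kJ/mol; multiply by 1000 to match R in J/(mol*K).
RT = 8.314 * 350 = 2909.9 J/mol
exponent = -dG*1000 / (RT) = -(-2.8*1000) / 2909.9 = 0.96223238
K = exp(0.96223238)
K = 2.6175333, rounded to 4 significant figures:

2.618


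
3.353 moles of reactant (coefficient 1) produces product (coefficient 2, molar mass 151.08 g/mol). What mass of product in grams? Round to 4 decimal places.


Use the coefficient ratio to convert reactant moles to product moles, then multiply by the product's molar mass.
moles_P = moles_R * (coeff_P / coeff_R) = 3.353 * (2/1) = 6.706
mass_P = moles_P * M_P = 6.706 * 151.08
mass_P = 1013.14248 g, rounded to 4 dp:

1013.1425 g


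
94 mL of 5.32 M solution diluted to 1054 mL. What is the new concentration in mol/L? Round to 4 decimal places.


Dilution: M1*V1 = M2*V2, solve for M2.
M2 = M1*V1 / V2
M2 = 5.32 * 94 / 1054
M2 = 500.08 / 1054
M2 = 0.4744592 mol/L, rounded to 4 dp:

0.4745 mol/L


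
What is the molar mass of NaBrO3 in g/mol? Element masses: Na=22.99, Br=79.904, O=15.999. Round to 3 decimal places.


M = sum(count * atomic_mass) over atoms.
M = 1*22.99 + 1*79.904 + 3*15.999
M = 22.99 + 79.904 + 47.997
M = 150.891 g/mol, rounded to 3 dp:

150.891 g/mol


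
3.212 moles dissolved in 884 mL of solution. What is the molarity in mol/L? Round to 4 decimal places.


Convert volume to liters: V_L = V_mL / 1000.
V_L = 884 / 1000 = 0.884 L
M = n / V_L = 3.212 / 0.884
M = 3.63348416 mol/L, rounded to 4 dp:

3.6335 mol/L


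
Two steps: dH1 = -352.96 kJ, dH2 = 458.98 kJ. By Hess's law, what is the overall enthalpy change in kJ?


Hess's law: enthalpy is a state function, so add the step enthalpies.
dH_total = dH1 + dH2 = -352.96 + (458.98)
dH_total = 106.02 kJ:

106.02 kJ


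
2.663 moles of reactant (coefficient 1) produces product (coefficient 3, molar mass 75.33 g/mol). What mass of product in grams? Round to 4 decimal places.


Use the coefficient ratio to convert reactant moles to product moles, then multiply by the product's molar mass.
moles_P = moles_R * (coeff_P / coeff_R) = 2.663 * (3/1) = 7.989
mass_P = moles_P * M_P = 7.989 * 75.33
mass_P = 601.81137 g, rounded to 4 dp:

601.8114 g


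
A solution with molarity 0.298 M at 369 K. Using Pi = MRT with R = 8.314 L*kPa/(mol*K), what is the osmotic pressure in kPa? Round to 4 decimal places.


Osmotic pressure (van't Hoff): Pi = M*R*T.
RT = 8.314 * 369 = 3067.866
Pi = 0.298 * 3067.866
Pi = 914.224068 kPa, rounded to 4 dp:

914.2241 kPa


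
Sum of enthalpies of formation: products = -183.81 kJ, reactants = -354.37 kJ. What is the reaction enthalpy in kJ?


dH_rxn = sum(dH_f products) - sum(dH_f reactants)
dH_rxn = -183.81 - (-354.37)
dH_rxn = 170.56 kJ:

170.56 kJ


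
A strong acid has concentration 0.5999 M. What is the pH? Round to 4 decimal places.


A strong acid dissociates completely, so [H+] equals the given concentration.
pH = -log10([H+]) = -log10(0.5999)
pH = 0.22192114, rounded to 4 dp:

0.2219


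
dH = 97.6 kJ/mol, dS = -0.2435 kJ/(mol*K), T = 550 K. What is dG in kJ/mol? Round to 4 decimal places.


Gibbs: dG = dH - T*dS (consistent units, dS already in kJ/(mol*K)).
T*dS = 550 * -0.2435 = -133.925
dG = 97.6 - (-133.925)
dG = 231.525 kJ/mol, rounded to 4 dp:

231.5250 kJ/mol


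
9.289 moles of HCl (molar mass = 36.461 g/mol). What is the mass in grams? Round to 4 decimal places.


mass = n * M
mass = 9.289 * 36.461
mass = 338.686229 g, rounded to 4 dp:

338.6862 g


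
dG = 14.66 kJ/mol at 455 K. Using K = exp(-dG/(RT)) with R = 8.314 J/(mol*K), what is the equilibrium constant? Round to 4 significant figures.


dG is in kJ/mol; multiply by 1000 to match R in J/(mol*K).
RT = 8.314 * 455 = 3782.87 J/mol
exponent = -dG*1000 / (RT) = -(14.66*1000) / 3782.87 = -3.87536447
K = exp(-3.87536447)
K = 0.020746775, rounded to 4 significant figures:

0.02075


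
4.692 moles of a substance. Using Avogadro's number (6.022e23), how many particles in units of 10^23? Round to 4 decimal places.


N = n * NA, then divide by 1e23 for the requested units.
N / 1e23 = n * 6.022
N / 1e23 = 4.692 * 6.022
N / 1e23 = 28.255224, rounded to 4 dp:

28.2552


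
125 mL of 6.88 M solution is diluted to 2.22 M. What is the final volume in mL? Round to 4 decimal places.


Dilution: M1*V1 = M2*V2, solve for V2.
V2 = M1*V1 / M2
V2 = 6.88 * 125 / 2.22
V2 = 860.0 / 2.22
V2 = 387.38738739 mL, rounded to 4 dp:

387.3874 mL


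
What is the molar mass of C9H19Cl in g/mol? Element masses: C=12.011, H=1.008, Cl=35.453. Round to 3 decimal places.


M = sum(count * atomic_mass) over atoms.
M = 9*12.011 + 19*1.008 + 1*35.453
M = 108.099 + 19.152 + 35.453
M = 162.704 g/mol, rounded to 3 dp:

162.704 g/mol


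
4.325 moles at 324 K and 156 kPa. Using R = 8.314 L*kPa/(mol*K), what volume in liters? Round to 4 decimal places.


PV = nRT, solve for V = nRT / P.
nRT = 4.325 * 8.314 * 324 = 11650.4082
V = 11650.4082 / 156
V = 74.68210385 L, rounded to 4 dp:

74.6821 L


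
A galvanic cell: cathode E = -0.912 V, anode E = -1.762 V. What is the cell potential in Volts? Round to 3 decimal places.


Standard cell potential: E_cell = E_cathode - E_anode.
E_cell = -0.912 - (-1.762)
E_cell = 0.85 V, rounded to 3 dp:

0.850 V


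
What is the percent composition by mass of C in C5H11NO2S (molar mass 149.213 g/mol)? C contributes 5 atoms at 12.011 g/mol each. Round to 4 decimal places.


pct = 100 * (n_elem * M_elem) / M_total
mass_contribution = 5 * 12.011 = 60.055 g/mol
pct = 100 * 60.055 / 149.213
pct = 40.24783363 %, rounded to 4 dp:

40.2478 %


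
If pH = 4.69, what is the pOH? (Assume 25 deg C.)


At 25 deg C, pH + pOH = 14.
pOH = 14 - pH = 14 - 4.69
pOH = 9.31:

9.31


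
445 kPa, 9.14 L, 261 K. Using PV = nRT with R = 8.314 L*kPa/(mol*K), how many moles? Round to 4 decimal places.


PV = nRT, solve for n = PV / (RT).
PV = 445 * 9.14 = 4067.3
RT = 8.314 * 261 = 2169.954
n = 4067.3 / 2169.954
n = 1.87437153 mol, rounded to 4 dp:

1.8744 mol


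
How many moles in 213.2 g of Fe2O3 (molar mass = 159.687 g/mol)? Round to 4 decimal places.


n = mass / M
n = 213.2 / 159.687
n = 1.33511181 mol, rounded to 4 dp:

1.3351 mol


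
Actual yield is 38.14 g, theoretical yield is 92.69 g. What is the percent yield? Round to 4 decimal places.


% yield = 100 * actual / theoretical
% yield = 100 * 38.14 / 92.69
% yield = 41.1479124 %, rounded to 4 dp:

41.1479 %


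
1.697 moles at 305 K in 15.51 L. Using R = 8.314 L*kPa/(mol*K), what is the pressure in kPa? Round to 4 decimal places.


PV = nRT, solve for P = nRT / V.
nRT = 1.697 * 8.314 * 305 = 4303.2017
P = 4303.2017 / 15.51
P = 277.44691812 kPa, rounded to 4 dp:

277.4469 kPa


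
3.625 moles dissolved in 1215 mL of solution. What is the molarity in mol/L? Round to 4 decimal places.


Convert volume to liters: V_L = V_mL / 1000.
V_L = 1215 / 1000 = 1.215 L
M = n / V_L = 3.625 / 1.215
M = 2.98353909 mol/L, rounded to 4 dp:

2.9835 mol/L


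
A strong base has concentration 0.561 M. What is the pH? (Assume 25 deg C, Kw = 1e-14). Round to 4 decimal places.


A strong base dissociates completely, so [OH-] equals the given concentration.
pOH = -log10([OH-]) = -log10(0.561) = 0.251037
pH = 14 - pOH = 14 - 0.251037
pH = 13.748963, rounded to 4 dp:

13.7490


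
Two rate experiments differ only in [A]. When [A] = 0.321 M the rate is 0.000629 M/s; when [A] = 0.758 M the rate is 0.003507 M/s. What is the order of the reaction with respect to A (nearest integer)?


Rate is proportional to [A]^n, so rate2/rate1 = ([A]2/[A]1)^n. Take logs to solve for n.
rate2/rate1 = 0.003507 / 0.000629 = 5.5755
[A]2/[A]1 = 0.758 / 0.321 = 2.3614
n = ln(5.5755) / ln(2.3614) = 2.0
Nearest integer order:

2


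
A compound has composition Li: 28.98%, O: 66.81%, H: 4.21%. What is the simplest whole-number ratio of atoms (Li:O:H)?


Assume 100 g of compound, divide each mass% by atomic mass to get moles, then normalize by the smallest to get a raw atom ratio.
Moles per 100 g: Li: 28.98/6.941 = 4.1752, O: 66.81/15.999 = 4.1759, H: 4.21/1.008 = 4.1766
Raw ratio (divide by min = 4.1752): Li: 1.0, O: 1.0, H: 1.0
Multiply by 1 to clear fractions: Li: 1.0 ~= 1, O: 1.0 ~= 1, H: 1.0 ~= 1
Reduce by GCD to get the simplest whole-number ratio:

1:1:1


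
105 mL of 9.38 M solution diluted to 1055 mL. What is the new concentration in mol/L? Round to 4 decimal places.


Dilution: M1*V1 = M2*V2, solve for M2.
M2 = M1*V1 / V2
M2 = 9.38 * 105 / 1055
M2 = 984.9 / 1055
M2 = 0.9335545 mol/L, rounded to 4 dp:

0.9336 mol/L


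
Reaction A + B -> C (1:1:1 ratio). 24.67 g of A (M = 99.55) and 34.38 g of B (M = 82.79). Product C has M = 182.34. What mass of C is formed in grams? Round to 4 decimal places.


Find moles of each reactant; the smaller value is the limiting reagent in a 1:1:1 reaction, so moles_C equals moles of the limiter.
n_A = mass_A / M_A = 24.67 / 99.55 = 0.247815 mol
n_B = mass_B / M_B = 34.38 / 82.79 = 0.415268 mol
Limiting reagent: A (smaller), n_limiting = 0.247815 mol
mass_C = n_limiting * M_C = 0.247815 * 182.34
mass_C = 45.1865871 g, rounded to 4 dp:

45.1866 g


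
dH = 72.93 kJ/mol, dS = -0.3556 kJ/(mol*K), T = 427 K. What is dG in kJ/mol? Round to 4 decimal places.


Gibbs: dG = dH - T*dS (consistent units, dS already in kJ/(mol*K)).
T*dS = 427 * -0.3556 = -151.8412
dG = 72.93 - (-151.8412)
dG = 224.7712 kJ/mol, rounded to 4 dp:

224.7712 kJ/mol


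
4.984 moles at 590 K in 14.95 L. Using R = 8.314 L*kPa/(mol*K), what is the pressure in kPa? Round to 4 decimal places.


PV = nRT, solve for P = nRT / V.
nRT = 4.984 * 8.314 * 590 = 24447.8158
P = 24447.8158 / 14.95
P = 1635.30540468 kPa, rounded to 4 dp:

1635.3054 kPa


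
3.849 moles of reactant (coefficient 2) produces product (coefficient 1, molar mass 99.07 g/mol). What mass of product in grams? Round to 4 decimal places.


Use the coefficient ratio to convert reactant moles to product moles, then multiply by the product's molar mass.
moles_P = moles_R * (coeff_P / coeff_R) = 3.849 * (1/2) = 1.9245
mass_P = moles_P * M_P = 1.9245 * 99.07
mass_P = 190.660215 g, rounded to 4 dp:

190.6602 g


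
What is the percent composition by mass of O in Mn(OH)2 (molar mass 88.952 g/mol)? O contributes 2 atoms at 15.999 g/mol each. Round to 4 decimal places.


pct = 100 * (n_elem * M_elem) / M_total
mass_contribution = 2 * 15.999 = 31.998 g/mol
pct = 100 * 31.998 / 88.952
pct = 35.97220973 %, rounded to 4 dp:

35.9722 %


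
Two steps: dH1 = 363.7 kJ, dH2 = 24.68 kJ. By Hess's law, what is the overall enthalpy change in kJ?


Hess's law: enthalpy is a state function, so add the step enthalpies.
dH_total = dH1 + dH2 = 363.7 + (24.68)
dH_total = 388.38 kJ:

388.38 kJ


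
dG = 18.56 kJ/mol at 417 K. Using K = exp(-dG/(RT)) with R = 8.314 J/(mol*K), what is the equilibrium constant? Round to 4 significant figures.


dG is in kJ/mol; multiply by 1000 to match R in J/(mol*K).
RT = 8.314 * 417 = 3466.938 J/mol
exponent = -dG*1000 / (RT) = -(18.56*1000) / 3466.938 = -5.35342715
K = exp(-5.35342715)
K = 0.0047319062, rounded to 4 significant figures:

0.004732


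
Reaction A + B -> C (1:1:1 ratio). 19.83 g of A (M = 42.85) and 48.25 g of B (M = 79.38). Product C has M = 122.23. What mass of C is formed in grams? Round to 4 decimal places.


Find moles of each reactant; the smaller value is the limiting reagent in a 1:1:1 reaction, so moles_C equals moles of the limiter.
n_A = mass_A / M_A = 19.83 / 42.85 = 0.462777 mol
n_B = mass_B / M_B = 48.25 / 79.38 = 0.607836 mol
Limiting reagent: A (smaller), n_limiting = 0.462777 mol
mass_C = n_limiting * M_C = 0.462777 * 122.23
mass_C = 56.56523271 g, rounded to 4 dp:

56.5652 g


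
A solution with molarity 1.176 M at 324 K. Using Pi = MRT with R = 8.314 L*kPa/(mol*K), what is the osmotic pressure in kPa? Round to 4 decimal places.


Osmotic pressure (van't Hoff): Pi = M*R*T.
RT = 8.314 * 324 = 2693.736
Pi = 1.176 * 2693.736
Pi = 3167.833536 kPa, rounded to 4 dp:

3167.8335 kPa


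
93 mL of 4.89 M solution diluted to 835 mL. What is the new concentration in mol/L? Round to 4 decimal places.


Dilution: M1*V1 = M2*V2, solve for M2.
M2 = M1*V1 / V2
M2 = 4.89 * 93 / 835
M2 = 454.77 / 835
M2 = 0.54463473 mol/L, rounded to 4 dp:

0.5446 mol/L


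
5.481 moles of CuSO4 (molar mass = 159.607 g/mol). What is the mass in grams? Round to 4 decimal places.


mass = n * M
mass = 5.481 * 159.607
mass = 874.805967 g, rounded to 4 dp:

874.8060 g


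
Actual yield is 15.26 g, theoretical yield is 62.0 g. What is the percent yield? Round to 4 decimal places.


% yield = 100 * actual / theoretical
% yield = 100 * 15.26 / 62.0
% yield = 24.61290323 %, rounded to 4 dp:

24.6129 %


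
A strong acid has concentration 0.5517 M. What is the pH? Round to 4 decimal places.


A strong acid dissociates completely, so [H+] equals the given concentration.
pH = -log10([H+]) = -log10(0.5517)
pH = 0.25829702, rounded to 4 dp:

0.2583


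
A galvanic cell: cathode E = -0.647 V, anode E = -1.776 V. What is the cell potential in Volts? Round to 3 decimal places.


Standard cell potential: E_cell = E_cathode - E_anode.
E_cell = -0.647 - (-1.776)
E_cell = 1.129 V, rounded to 3 dp:

1.129 V


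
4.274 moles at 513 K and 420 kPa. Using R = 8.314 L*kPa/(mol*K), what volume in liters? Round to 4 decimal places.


PV = nRT, solve for V = nRT / P.
nRT = 4.274 * 8.314 * 513 = 18228.9605
V = 18228.9605 / 420
V = 43.4022869 L, rounded to 4 dp:

43.4023 L


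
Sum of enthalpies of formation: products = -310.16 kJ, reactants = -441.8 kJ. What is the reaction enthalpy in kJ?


dH_rxn = sum(dH_f products) - sum(dH_f reactants)
dH_rxn = -310.16 - (-441.8)
dH_rxn = 131.64 kJ:

131.64 kJ


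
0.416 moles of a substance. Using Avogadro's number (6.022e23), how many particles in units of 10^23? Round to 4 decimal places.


N = n * NA, then divide by 1e23 for the requested units.
N / 1e23 = n * 6.022
N / 1e23 = 0.416 * 6.022
N / 1e23 = 2.505152, rounded to 4 dp:

2.5052


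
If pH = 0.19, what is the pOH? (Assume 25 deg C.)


At 25 deg C, pH + pOH = 14.
pOH = 14 - pH = 14 - 0.19
pOH = 13.81:

13.81


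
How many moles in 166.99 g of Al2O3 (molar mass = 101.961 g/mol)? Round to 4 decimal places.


n = mass / M
n = 166.99 / 101.961
n = 1.63778307 mol, rounded to 4 dp:

1.6378 mol


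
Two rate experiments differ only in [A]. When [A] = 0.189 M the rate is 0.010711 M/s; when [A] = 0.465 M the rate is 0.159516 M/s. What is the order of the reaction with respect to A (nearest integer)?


Rate is proportional to [A]^n, so rate2/rate1 = ([A]2/[A]1)^n. Take logs to solve for n.
rate2/rate1 = 0.159516 / 0.010711 = 14.8927
[A]2/[A]1 = 0.465 / 0.189 = 2.4603
n = ln(14.8927) / ln(2.4603) = 3.0
Nearest integer order:

3


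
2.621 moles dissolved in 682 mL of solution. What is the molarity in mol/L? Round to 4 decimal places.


Convert volume to liters: V_L = V_mL / 1000.
V_L = 682 / 1000 = 0.682 L
M = n / V_L = 2.621 / 0.682
M = 3.8431085 mol/L, rounded to 4 dp:

3.8431 mol/L


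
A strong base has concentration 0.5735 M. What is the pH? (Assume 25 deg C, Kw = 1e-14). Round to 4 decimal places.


A strong base dissociates completely, so [OH-] equals the given concentration.
pOH = -log10([OH-]) = -log10(0.5735) = 0.241467
pH = 14 - pOH = 14 - 0.241467
pH = 13.758533, rounded to 4 dp:

13.7585


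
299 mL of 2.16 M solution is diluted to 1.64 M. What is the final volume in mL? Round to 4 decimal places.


Dilution: M1*V1 = M2*V2, solve for V2.
V2 = M1*V1 / M2
V2 = 2.16 * 299 / 1.64
V2 = 645.84 / 1.64
V2 = 393.80487805 mL, rounded to 4 dp:

393.8049 mL


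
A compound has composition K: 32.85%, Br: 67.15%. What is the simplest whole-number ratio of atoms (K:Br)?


Assume 100 g of compound, divide each mass% by atomic mass to get moles, then normalize by the smallest to get a raw atom ratio.
Moles per 100 g: K: 32.85/39.098 = 0.8402, Br: 67.15/79.904 = 0.8404
Raw ratio (divide by min = 0.8402): K: 1.0, Br: 1.0
Multiply by 1 to clear fractions: K: 1.0 ~= 1, Br: 1.0 ~= 1
Reduce by GCD to get the simplest whole-number ratio:

1:1


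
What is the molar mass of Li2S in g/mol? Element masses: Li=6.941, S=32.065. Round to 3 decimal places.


M = sum(count * atomic_mass) over atoms.
M = 2*6.941 + 1*32.065
M = 13.882 + 32.065
M = 45.947 g/mol, rounded to 3 dp:

45.947 g/mol


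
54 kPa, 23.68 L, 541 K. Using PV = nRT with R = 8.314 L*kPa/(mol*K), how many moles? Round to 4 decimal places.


PV = nRT, solve for n = PV / (RT).
PV = 54 * 23.68 = 1278.72
RT = 8.314 * 541 = 4497.874
n = 1278.72 / 4497.874
n = 0.28429431 mol, rounded to 4 dp:

0.2843 mol


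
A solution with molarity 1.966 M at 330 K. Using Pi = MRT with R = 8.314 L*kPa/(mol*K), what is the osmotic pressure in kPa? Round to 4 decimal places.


Osmotic pressure (van't Hoff): Pi = M*R*T.
RT = 8.314 * 330 = 2743.62
Pi = 1.966 * 2743.62
Pi = 5393.95692 kPa, rounded to 4 dp:

5393.9569 kPa


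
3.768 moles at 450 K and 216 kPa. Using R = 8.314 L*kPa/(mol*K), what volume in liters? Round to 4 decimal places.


PV = nRT, solve for V = nRT / P.
nRT = 3.768 * 8.314 * 450 = 14097.2184
V = 14097.2184 / 216
V = 65.2649 L, rounded to 4 dp:

65.2649 L


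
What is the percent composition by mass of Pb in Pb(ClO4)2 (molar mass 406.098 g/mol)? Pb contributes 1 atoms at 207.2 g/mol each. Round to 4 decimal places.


pct = 100 * (n_elem * M_elem) / M_total
mass_contribution = 1 * 207.2 = 207.2 g/mol
pct = 100 * 207.2 / 406.098
pct = 51.02216706 %, rounded to 4 dp:

51.0222 %


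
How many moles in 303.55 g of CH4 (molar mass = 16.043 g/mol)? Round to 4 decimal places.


n = mass / M
n = 303.55 / 16.043
n = 18.92102475 mol, rounded to 4 dp:

18.9210 mol


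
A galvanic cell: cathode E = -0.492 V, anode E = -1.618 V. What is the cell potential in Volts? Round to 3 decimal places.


Standard cell potential: E_cell = E_cathode - E_anode.
E_cell = -0.492 - (-1.618)
E_cell = 1.126 V, rounded to 3 dp:

1.126 V


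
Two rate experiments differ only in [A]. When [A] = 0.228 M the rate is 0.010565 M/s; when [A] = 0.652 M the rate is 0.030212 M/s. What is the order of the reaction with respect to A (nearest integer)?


Rate is proportional to [A]^n, so rate2/rate1 = ([A]2/[A]1)^n. Take logs to solve for n.
rate2/rate1 = 0.030212 / 0.010565 = 2.8596
[A]2/[A]1 = 0.652 / 0.228 = 2.8596
n = ln(2.8596) / ln(2.8596) = 1.0
Nearest integer order:

1


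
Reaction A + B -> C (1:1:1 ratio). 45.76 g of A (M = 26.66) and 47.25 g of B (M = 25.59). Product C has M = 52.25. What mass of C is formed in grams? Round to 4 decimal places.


Find moles of each reactant; the smaller value is the limiting reagent in a 1:1:1 reaction, so moles_C equals moles of the limiter.
n_A = mass_A / M_A = 45.76 / 26.66 = 1.716429 mol
n_B = mass_B / M_B = 47.25 / 25.59 = 1.846424 mol
Limiting reagent: A (smaller), n_limiting = 1.716429 mol
mass_C = n_limiting * M_C = 1.716429 * 52.25
mass_C = 89.68341525 g, rounded to 4 dp:

89.6834 g


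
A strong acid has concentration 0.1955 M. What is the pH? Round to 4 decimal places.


A strong acid dissociates completely, so [H+] equals the given concentration.
pH = -log10([H+]) = -log10(0.1955)
pH = 0.70885324, rounded to 4 dp:

0.7089


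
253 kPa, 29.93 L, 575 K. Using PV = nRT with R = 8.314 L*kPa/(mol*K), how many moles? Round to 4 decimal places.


PV = nRT, solve for n = PV / (RT).
PV = 253 * 29.93 = 7572.29
RT = 8.314 * 575 = 4780.55
n = 7572.29 / 4780.55
n = 1.58397883 mol, rounded to 4 dp:

1.5840 mol


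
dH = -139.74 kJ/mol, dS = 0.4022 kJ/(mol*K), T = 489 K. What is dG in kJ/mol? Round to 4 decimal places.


Gibbs: dG = dH - T*dS (consistent units, dS already in kJ/(mol*K)).
T*dS = 489 * 0.4022 = 196.6758
dG = -139.74 - (196.6758)
dG = -336.4158 kJ/mol, rounded to 4 dp:

-336.4158 kJ/mol


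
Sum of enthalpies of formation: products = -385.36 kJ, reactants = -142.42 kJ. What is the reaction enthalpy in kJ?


dH_rxn = sum(dH_f products) - sum(dH_f reactants)
dH_rxn = -385.36 - (-142.42)
dH_rxn = -242.94 kJ:

-242.94 kJ


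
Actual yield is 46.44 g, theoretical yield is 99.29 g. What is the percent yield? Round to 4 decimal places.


% yield = 100 * actual / theoretical
% yield = 100 * 46.44 / 99.29
% yield = 46.77208178 %, rounded to 4 dp:

46.7721 %


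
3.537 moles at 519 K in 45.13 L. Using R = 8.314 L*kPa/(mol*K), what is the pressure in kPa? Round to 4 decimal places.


PV = nRT, solve for P = nRT / V.
nRT = 3.537 * 8.314 * 519 = 15262.0347
P = 15262.0347 / 45.13
P = 338.17936406 kPa, rounded to 4 dp:

338.1794 kPa


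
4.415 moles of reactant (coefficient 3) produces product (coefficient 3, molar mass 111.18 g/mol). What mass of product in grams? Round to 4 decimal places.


Use the coefficient ratio to convert reactant moles to product moles, then multiply by the product's molar mass.
moles_P = moles_R * (coeff_P / coeff_R) = 4.415 * (3/3) = 4.415
mass_P = moles_P * M_P = 4.415 * 111.18
mass_P = 490.8597 g, rounded to 4 dp:

490.8597 g


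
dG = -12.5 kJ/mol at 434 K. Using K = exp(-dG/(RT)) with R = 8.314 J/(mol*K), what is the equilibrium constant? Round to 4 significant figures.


dG is in kJ/mol; multiply by 1000 to match R in J/(mol*K).
RT = 8.314 * 434 = 3608.276 J/mol
exponent = -dG*1000 / (RT) = -(-12.5*1000) / 3608.276 = 3.46425828
K = exp(3.46425828)
K = 31.952751, rounded to 4 significant figures:

31.95


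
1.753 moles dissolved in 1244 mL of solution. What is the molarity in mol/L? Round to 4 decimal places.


Convert volume to liters: V_L = V_mL / 1000.
V_L = 1244 / 1000 = 1.244 L
M = n / V_L = 1.753 / 1.244
M = 1.40916399 mol/L, rounded to 4 dp:

1.4092 mol/L


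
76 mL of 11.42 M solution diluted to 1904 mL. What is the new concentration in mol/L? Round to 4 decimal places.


Dilution: M1*V1 = M2*V2, solve for M2.
M2 = M1*V1 / V2
M2 = 11.42 * 76 / 1904
M2 = 867.92 / 1904
M2 = 0.45584034 mol/L, rounded to 4 dp:

0.4558 mol/L


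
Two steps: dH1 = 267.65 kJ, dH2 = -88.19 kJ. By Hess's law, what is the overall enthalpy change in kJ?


Hess's law: enthalpy is a state function, so add the step enthalpies.
dH_total = dH1 + dH2 = 267.65 + (-88.19)
dH_total = 179.46 kJ:

179.46 kJ


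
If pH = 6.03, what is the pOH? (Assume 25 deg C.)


At 25 deg C, pH + pOH = 14.
pOH = 14 - pH = 14 - 6.03
pOH = 7.97:

7.97


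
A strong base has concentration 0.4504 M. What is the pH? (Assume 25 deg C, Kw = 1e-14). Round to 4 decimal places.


A strong base dissociates completely, so [OH-] equals the given concentration.
pOH = -log10([OH-]) = -log10(0.4504) = 0.346402
pH = 14 - pOH = 14 - 0.346402
pH = 13.653598, rounded to 4 dp:

13.6536


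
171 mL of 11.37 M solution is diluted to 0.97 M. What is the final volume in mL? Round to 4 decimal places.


Dilution: M1*V1 = M2*V2, solve for V2.
V2 = M1*V1 / M2
V2 = 11.37 * 171 / 0.97
V2 = 1944.27 / 0.97
V2 = 2004.40206186 mL, rounded to 4 dp:

2004.4021 mL


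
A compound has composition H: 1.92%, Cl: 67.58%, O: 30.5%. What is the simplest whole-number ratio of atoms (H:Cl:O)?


Assume 100 g of compound, divide each mass% by atomic mass to get moles, then normalize by the smallest to get a raw atom ratio.
Moles per 100 g: H: 1.92/1.008 = 1.9048, Cl: 67.58/35.453 = 1.9062, O: 30.5/15.999 = 1.9064
Raw ratio (divide by min = 1.9048): H: 1.0, Cl: 1.001, O: 1.001
Multiply by 1 to clear fractions: H: 1.0 ~= 1, Cl: 1.001 ~= 1, O: 1.001 ~= 1
Reduce by GCD to get the simplest whole-number ratio:

1:1:1


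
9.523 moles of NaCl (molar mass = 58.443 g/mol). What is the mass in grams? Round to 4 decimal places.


mass = n * M
mass = 9.523 * 58.443
mass = 556.552689 g, rounded to 4 dp:

556.5527 g


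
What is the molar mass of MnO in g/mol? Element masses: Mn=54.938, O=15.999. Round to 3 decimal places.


M = sum(count * atomic_mass) over atoms.
M = 1*54.938 + 1*15.999
M = 54.938 + 15.999
M = 70.937 g/mol, rounded to 3 dp:

70.937 g/mol


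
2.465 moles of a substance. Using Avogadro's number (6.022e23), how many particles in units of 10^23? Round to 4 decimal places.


N = n * NA, then divide by 1e23 for the requested units.
N / 1e23 = n * 6.022
N / 1e23 = 2.465 * 6.022
N / 1e23 = 14.84423, rounded to 4 dp:

14.8442


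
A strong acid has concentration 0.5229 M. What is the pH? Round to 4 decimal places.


A strong acid dissociates completely, so [H+] equals the given concentration.
pH = -log10([H+]) = -log10(0.5229)
pH = 0.28158136, rounded to 4 dp:

0.2816


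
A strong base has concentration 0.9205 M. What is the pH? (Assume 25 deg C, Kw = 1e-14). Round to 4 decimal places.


A strong base dissociates completely, so [OH-] equals the given concentration.
pOH = -log10([OH-]) = -log10(0.9205) = 0.035976
pH = 14 - pOH = 14 - 0.035976
pH = 13.964024, rounded to 4 dp:

13.9640


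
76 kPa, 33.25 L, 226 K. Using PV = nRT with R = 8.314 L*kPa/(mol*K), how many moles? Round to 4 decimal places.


PV = nRT, solve for n = PV / (RT).
PV = 76 * 33.25 = 2527.0
RT = 8.314 * 226 = 1878.964
n = 2527.0 / 1878.964
n = 1.34489006 mol, rounded to 4 dp:

1.3449 mol


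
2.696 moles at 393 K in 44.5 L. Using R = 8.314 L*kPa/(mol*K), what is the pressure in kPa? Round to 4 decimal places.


PV = nRT, solve for P = nRT / V.
nRT = 2.696 * 8.314 * 393 = 8808.9158
P = 8808.9158 / 44.5
P = 197.95316404 kPa, rounded to 4 dp:

197.9532 kPa


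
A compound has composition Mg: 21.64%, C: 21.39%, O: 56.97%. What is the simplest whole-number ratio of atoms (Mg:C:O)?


Assume 100 g of compound, divide each mass% by atomic mass to get moles, then normalize by the smallest to get a raw atom ratio.
Moles per 100 g: Mg: 21.64/24.305 = 0.8904, C: 21.39/12.011 = 1.7809, O: 56.97/15.999 = 3.5608
Raw ratio (divide by min = 0.8904): Mg: 1.0, C: 2.0, O: 3.999
Multiply by 1 to clear fractions: Mg: 1.0 ~= 1, C: 2.0 ~= 2, O: 3.999 ~= 4
Reduce by GCD to get the simplest whole-number ratio:

1:2:4


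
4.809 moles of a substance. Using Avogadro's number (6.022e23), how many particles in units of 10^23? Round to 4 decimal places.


N = n * NA, then divide by 1e23 for the requested units.
N / 1e23 = n * 6.022
N / 1e23 = 4.809 * 6.022
N / 1e23 = 28.959798, rounded to 4 dp:

28.9598


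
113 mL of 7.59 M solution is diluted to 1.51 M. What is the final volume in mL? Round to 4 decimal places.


Dilution: M1*V1 = M2*V2, solve for V2.
V2 = M1*V1 / M2
V2 = 7.59 * 113 / 1.51
V2 = 857.67 / 1.51
V2 = 567.99337748 mL, rounded to 4 dp:

567.9934 mL


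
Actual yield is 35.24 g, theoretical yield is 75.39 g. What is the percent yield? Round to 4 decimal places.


% yield = 100 * actual / theoretical
% yield = 100 * 35.24 / 75.39
% yield = 46.74359995 %, rounded to 4 dp:

46.7436 %


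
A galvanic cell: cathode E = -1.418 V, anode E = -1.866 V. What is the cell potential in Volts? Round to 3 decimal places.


Standard cell potential: E_cell = E_cathode - E_anode.
E_cell = -1.418 - (-1.866)
E_cell = 0.448 V, rounded to 3 dp:

0.448 V


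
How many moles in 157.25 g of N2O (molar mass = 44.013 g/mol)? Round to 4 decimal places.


n = mass / M
n = 157.25 / 44.013
n = 3.57280803 mol, rounded to 4 dp:

3.5728 mol


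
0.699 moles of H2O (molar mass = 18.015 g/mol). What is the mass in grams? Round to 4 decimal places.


mass = n * M
mass = 0.699 * 18.015
mass = 12.592485 g, rounded to 4 dp:

12.5925 g


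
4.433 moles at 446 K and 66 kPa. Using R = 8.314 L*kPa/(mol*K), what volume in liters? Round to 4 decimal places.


PV = nRT, solve for V = nRT / P.
nRT = 4.433 * 8.314 * 446 = 16437.7591
V = 16437.7591 / 66
V = 249.05695606 L, rounded to 4 dp:

249.0570 L


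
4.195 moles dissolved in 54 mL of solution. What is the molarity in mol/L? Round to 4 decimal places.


Convert volume to liters: V_L = V_mL / 1000.
V_L = 54 / 1000 = 0.054 L
M = n / V_L = 4.195 / 0.054
M = 77.68518519 mol/L, rounded to 4 dp:

77.6852 mol/L


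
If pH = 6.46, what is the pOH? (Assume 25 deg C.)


At 25 deg C, pH + pOH = 14.
pOH = 14 - pH = 14 - 6.46
pOH = 7.54:

7.54


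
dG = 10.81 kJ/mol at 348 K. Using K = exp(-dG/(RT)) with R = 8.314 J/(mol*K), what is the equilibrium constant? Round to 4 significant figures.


dG is in kJ/mol; multiply by 1000 to match R in J/(mol*K).
RT = 8.314 * 348 = 2893.272 J/mol
exponent = -dG*1000 / (RT) = -(10.81*1000) / 2893.272 = -3.73625432
K = exp(-3.73625432)
K = 0.023843245, rounded to 4 significant figures:

0.02384


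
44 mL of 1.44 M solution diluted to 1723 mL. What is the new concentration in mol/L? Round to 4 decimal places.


Dilution: M1*V1 = M2*V2, solve for M2.
M2 = M1*V1 / V2
M2 = 1.44 * 44 / 1723
M2 = 63.36 / 1723
M2 = 0.03677307 mol/L, rounded to 4 dp:

0.0368 mol/L


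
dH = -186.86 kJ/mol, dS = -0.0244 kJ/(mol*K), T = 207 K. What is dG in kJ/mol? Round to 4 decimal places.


Gibbs: dG = dH - T*dS (consistent units, dS already in kJ/(mol*K)).
T*dS = 207 * -0.0244 = -5.0508
dG = -186.86 - (-5.0508)
dG = -181.8092 kJ/mol, rounded to 4 dp:

-181.8092 kJ/mol


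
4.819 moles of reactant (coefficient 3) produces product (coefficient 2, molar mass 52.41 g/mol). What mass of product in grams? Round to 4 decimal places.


Use the coefficient ratio to convert reactant moles to product moles, then multiply by the product's molar mass.
moles_P = moles_R * (coeff_P / coeff_R) = 4.819 * (2/3) = 3.212667
mass_P = moles_P * M_P = 3.212667 * 52.41
mass_P = 168.37587747 g, rounded to 4 dp:

168.3759 g


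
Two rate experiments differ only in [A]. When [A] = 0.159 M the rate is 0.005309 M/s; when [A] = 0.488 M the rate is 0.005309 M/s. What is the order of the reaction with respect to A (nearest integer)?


Rate is proportional to [A]^n, so rate2/rate1 = ([A]2/[A]1)^n. Take logs to solve for n.
rate2/rate1 = 0.005309 / 0.005309 = 1.0
[A]2/[A]1 = 0.488 / 0.159 = 3.0692
n = ln(1.0) / ln(3.0692) = 0.0
Nearest integer order:

0


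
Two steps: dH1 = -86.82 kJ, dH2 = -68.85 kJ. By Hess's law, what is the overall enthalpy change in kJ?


Hess's law: enthalpy is a state function, so add the step enthalpies.
dH_total = dH1 + dH2 = -86.82 + (-68.85)
dH_total = -155.67 kJ:

-155.67 kJ


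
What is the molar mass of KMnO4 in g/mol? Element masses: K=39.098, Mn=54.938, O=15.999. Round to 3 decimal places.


M = sum(count * atomic_mass) over atoms.
M = 1*39.098 + 1*54.938 + 4*15.999
M = 39.098 + 54.938 + 63.996
M = 158.032 g/mol, rounded to 3 dp:

158.032 g/mol


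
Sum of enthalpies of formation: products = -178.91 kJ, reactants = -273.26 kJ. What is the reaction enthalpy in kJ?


dH_rxn = sum(dH_f products) - sum(dH_f reactants)
dH_rxn = -178.91 - (-273.26)
dH_rxn = 94.35 kJ:

94.35 kJ


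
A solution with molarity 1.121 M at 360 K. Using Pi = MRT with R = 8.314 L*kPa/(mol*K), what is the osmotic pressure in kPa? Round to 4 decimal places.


Osmotic pressure (van't Hoff): Pi = M*R*T.
RT = 8.314 * 360 = 2993.04
Pi = 1.121 * 2993.04
Pi = 3355.19784 kPa, rounded to 4 dp:

3355.1978 kPa


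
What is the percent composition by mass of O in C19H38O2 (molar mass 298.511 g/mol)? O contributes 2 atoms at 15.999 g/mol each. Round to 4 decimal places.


pct = 100 * (n_elem * M_elem) / M_total
mass_contribution = 2 * 15.999 = 31.998 g/mol
pct = 100 * 31.998 / 298.511
pct = 10.71920298 %, rounded to 4 dp:

10.7192 %


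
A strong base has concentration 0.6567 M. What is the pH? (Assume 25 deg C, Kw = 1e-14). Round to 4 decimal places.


A strong base dissociates completely, so [OH-] equals the given concentration.
pOH = -log10([OH-]) = -log10(0.6567) = 0.182633
pH = 14 - pOH = 14 - 0.182633
pH = 13.817367, rounded to 4 dp:

13.8174


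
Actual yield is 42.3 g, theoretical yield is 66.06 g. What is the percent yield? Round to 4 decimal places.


% yield = 100 * actual / theoretical
% yield = 100 * 42.3 / 66.06
% yield = 64.03269755 %, rounded to 4 dp:

64.0327 %


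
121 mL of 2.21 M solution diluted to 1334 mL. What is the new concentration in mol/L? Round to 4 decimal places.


Dilution: M1*V1 = M2*V2, solve for M2.
M2 = M1*V1 / V2
M2 = 2.21 * 121 / 1334
M2 = 267.41 / 1334
M2 = 0.20045727 mol/L, rounded to 4 dp:

0.2005 mol/L


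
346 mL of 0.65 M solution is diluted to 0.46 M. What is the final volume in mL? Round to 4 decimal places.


Dilution: M1*V1 = M2*V2, solve for V2.
V2 = M1*V1 / M2
V2 = 0.65 * 346 / 0.46
V2 = 224.9 / 0.46
V2 = 488.91304348 mL, rounded to 4 dp:

488.9130 mL


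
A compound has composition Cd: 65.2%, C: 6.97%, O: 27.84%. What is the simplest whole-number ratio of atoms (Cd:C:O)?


Assume 100 g of compound, divide each mass% by atomic mass to get moles, then normalize by the smallest to get a raw atom ratio.
Moles per 100 g: Cd: 65.2/112.414 = 0.58, C: 6.97/12.011 = 0.5803, O: 27.84/15.999 = 1.7401
Raw ratio (divide by min = 0.58): Cd: 1.0, C: 1.001, O: 3.0
Multiply by 1 to clear fractions: Cd: 1.0 ~= 1, C: 1.001 ~= 1, O: 3.0 ~= 3
Reduce by GCD to get the simplest whole-number ratio:

1:1:3


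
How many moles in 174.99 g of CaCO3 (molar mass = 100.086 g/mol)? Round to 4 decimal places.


n = mass / M
n = 174.99 / 100.086
n = 1.74839638 mol, rounded to 4 dp:

1.7484 mol


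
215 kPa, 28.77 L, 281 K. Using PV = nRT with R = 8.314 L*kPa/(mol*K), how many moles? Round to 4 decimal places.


PV = nRT, solve for n = PV / (RT).
PV = 215 * 28.77 = 6185.55
RT = 8.314 * 281 = 2336.234
n = 6185.55 / 2336.234
n = 2.64765858 mol, rounded to 4 dp:

2.6477 mol


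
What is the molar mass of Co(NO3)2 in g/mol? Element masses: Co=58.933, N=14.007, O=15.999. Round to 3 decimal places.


M = sum(count * atomic_mass) over atoms.
M = 1*58.933 + 2*14.007 + 6*15.999
M = 58.933 + 28.014 + 95.994
M = 182.941 g/mol, rounded to 3 dp:

182.941 g/mol


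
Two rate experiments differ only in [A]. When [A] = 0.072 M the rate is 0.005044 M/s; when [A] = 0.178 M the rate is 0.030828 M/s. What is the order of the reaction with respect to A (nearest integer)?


Rate is proportional to [A]^n, so rate2/rate1 = ([A]2/[A]1)^n. Take logs to solve for n.
rate2/rate1 = 0.030828 / 0.005044 = 6.1118
[A]2/[A]1 = 0.178 / 0.072 = 2.4722
n = ln(6.1118) / ln(2.4722) = 2.0
Nearest integer order:

2
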